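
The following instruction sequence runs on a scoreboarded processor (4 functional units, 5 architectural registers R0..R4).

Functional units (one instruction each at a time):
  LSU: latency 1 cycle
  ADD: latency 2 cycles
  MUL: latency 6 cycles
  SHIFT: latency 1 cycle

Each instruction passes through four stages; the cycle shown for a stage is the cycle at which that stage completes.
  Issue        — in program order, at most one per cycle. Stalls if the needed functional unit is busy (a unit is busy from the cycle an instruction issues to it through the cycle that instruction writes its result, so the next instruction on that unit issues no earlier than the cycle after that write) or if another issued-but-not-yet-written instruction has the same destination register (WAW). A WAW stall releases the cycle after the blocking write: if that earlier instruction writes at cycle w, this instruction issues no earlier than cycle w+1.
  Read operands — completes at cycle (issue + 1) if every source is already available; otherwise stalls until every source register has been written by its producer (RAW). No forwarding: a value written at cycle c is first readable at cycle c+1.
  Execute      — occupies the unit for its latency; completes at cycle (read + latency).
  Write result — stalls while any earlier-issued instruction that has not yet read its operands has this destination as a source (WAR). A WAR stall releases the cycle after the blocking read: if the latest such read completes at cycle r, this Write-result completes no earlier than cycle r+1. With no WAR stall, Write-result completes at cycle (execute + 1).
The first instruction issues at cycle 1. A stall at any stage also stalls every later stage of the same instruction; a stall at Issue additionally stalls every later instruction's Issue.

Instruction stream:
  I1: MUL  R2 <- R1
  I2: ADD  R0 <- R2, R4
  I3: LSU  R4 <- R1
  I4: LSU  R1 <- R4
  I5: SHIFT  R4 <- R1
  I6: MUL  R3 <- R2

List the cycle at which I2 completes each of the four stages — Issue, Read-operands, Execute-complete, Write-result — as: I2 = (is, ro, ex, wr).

I2 = (2, 10, 12, 13)

I1 -> (1, 2, 8, 9)
I2 -> (2, 10, 12, 13)  // RAW R2: wait I1 write@9
I3 -> (3, 4, 5, 11)  // WAR R4: wait I2 read@10
I4 -> (12, 13, 14, 15)  // struct: LSU busy until I3 writes@11
I5 -> (13, 16, 17, 18)  // RAW R1: wait I4 write@15
I6 -> (14, 15, 21, 22)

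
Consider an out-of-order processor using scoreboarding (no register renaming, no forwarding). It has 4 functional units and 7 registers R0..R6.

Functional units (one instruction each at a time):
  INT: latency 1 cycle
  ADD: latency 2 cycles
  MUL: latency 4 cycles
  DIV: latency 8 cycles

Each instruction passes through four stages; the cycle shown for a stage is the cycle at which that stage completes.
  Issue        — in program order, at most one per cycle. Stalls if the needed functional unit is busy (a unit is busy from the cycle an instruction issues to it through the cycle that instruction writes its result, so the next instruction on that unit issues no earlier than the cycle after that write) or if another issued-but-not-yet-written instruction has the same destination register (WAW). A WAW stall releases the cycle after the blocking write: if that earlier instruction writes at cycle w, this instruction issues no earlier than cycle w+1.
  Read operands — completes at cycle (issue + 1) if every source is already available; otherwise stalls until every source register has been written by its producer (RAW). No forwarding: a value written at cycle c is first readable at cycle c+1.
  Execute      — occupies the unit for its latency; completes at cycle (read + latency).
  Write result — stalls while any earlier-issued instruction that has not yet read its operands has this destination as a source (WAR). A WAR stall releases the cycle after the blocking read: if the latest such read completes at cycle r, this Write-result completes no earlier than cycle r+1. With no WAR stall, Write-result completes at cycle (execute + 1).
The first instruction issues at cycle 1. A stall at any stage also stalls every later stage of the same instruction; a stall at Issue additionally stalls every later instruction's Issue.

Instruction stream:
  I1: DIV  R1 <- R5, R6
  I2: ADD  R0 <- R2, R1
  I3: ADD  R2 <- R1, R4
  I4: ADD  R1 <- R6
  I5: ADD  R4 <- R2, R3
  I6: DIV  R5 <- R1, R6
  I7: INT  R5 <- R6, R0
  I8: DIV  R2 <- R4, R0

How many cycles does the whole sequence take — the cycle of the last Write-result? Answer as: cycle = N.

cycle = 49

I1: IS=1 RO=2 EX=10 WR=11
I2: IS=2 RO=12 EX=14 WR=15  [RAW R1: wait I1 write@11]
I3: IS=16 RO=17 EX=19 WR=20  [struct: ADD busy until I2 writes@15]
I4: IS=21 RO=22 EX=24 WR=25  [struct: ADD busy until I3 writes@20]
I5: IS=26 RO=27 EX=29 WR=30  [struct: ADD busy until I4 writes@25]
I6: IS=27 RO=28 EX=36 WR=37
I7: IS=38 RO=39 EX=40 WR=41  [WAW R5: wait I6 write@37]
I8: IS=39 RO=40 EX=48 WR=49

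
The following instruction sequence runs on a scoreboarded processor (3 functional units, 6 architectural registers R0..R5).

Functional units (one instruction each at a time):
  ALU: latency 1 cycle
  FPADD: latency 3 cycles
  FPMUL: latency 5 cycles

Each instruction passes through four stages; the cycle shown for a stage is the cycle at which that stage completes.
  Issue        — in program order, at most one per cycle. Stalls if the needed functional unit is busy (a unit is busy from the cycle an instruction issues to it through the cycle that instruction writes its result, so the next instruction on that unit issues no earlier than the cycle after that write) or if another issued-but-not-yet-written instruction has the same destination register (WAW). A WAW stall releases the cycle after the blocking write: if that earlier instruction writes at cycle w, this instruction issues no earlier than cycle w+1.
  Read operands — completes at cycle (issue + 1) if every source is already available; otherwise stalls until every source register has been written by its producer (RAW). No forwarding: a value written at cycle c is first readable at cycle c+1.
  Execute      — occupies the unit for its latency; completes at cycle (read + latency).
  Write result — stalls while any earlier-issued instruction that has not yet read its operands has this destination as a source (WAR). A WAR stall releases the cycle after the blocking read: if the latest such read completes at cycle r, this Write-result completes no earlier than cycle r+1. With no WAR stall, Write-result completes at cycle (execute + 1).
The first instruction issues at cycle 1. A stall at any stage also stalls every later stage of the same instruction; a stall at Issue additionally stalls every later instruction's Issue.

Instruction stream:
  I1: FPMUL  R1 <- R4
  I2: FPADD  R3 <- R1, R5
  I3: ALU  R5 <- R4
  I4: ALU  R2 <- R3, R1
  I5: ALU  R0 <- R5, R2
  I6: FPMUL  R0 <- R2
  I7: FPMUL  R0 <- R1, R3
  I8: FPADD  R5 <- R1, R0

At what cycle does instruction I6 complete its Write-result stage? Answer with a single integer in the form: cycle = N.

cycle = 28

[1] I1→FPMUL
[2] I1 RO, I2→FPADD
[3] I3→ALU
[4] I3 RO
[5] I3 EX
[7] I1 EX
[8] I1 WR R1
[9] I2 RO
[10] I3 WR R5
[11] I4→ALU
[12] I2 EX
[13] I2 WR R3
[14] I4 RO
[15] I4 EX
[16] I4 WR R2
[17] I5→ALU
[18] I5 RO
[19] I5 EX
[20] I5 WR R0
[21] I6→FPMUL
[22] I6 RO
[27] I6 EX
[28] I6 WR R0
[29] I7→FPMUL
[30] I7 RO, I8→FPADD
[35] I7 EX
[36] I7 WR R0
[37] I8 RO
[40] I8 EX
[41] I8 WR R5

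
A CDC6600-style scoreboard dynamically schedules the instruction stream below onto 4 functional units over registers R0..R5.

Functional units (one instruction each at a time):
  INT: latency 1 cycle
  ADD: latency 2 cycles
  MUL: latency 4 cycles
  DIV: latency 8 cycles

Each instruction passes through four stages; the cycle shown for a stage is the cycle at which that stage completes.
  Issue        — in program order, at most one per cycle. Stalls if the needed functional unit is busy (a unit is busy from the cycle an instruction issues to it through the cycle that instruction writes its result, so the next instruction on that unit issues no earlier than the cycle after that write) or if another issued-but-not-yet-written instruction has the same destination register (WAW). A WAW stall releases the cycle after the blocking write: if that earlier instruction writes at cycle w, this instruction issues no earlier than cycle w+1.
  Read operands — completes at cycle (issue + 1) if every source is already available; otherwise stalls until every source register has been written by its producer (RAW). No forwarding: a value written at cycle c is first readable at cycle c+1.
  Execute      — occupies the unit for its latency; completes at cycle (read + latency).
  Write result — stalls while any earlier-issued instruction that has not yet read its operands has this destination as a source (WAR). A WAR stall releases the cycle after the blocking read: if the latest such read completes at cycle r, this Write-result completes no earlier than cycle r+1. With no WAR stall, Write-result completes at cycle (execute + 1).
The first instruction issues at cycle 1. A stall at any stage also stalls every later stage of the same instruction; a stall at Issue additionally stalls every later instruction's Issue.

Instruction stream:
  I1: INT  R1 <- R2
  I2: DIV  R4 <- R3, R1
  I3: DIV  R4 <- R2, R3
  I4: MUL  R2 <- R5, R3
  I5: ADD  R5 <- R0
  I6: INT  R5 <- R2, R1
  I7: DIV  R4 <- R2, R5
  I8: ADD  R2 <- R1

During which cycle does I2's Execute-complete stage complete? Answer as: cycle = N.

c1: I1 dispatched to INT
c2: I1 operands ready · I2 dispatched to DIV
c3: I1 complete
c4: R1←I1
c5: I2 operands ready
c13: I2 complete
c14: R4←I2
c15: I3 dispatched to DIV
c16: I3 operands ready · I4 dispatched to MUL
c17: I4 operands ready · I5 dispatched to ADD
c18: I5 operands ready
c20: I5 complete
c21: I4 complete · R5←I5
c22: R2←I4 · I6 dispatched to INT
c23: I6 operands ready
c24: I3 complete · I6 complete
c25: R4←I3 · R5←I6
c26: I7 dispatched to DIV
c27: I7 operands ready · I8 dispatched to ADD
c28: I8 operands ready
c30: I8 complete
c31: R2←I8
c35: I7 complete
c36: R4←I7

cycle = 13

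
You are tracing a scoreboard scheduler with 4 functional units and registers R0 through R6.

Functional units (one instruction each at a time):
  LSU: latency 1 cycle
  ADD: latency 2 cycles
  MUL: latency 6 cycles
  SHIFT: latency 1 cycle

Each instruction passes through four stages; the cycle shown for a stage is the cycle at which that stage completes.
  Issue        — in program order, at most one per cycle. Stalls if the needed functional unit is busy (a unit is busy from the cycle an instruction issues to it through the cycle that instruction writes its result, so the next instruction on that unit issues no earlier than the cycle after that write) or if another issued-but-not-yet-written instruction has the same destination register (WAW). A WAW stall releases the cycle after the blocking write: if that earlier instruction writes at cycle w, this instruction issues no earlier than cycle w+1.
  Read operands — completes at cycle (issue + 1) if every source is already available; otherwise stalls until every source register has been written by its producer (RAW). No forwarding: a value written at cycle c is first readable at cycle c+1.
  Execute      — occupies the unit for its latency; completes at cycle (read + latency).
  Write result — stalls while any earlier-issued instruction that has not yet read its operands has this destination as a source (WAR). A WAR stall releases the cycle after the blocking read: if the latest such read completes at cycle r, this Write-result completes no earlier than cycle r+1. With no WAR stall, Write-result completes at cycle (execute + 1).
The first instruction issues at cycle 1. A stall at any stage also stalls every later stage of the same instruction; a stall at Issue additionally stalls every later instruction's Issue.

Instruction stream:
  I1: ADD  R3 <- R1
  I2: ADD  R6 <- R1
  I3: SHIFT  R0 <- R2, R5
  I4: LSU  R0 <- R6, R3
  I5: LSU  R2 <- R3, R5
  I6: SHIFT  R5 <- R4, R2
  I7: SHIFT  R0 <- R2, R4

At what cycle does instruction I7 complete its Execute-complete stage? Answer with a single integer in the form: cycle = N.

cycle = 24

c1: I1 dispatched to ADD
c2: I1 operands ready
c4: I1 complete
c5: R3←I1
c6: I2 dispatched to ADD
c7: I2 operands ready; I3 dispatched to SHIFT
c8: I3 operands ready
c9: I2 complete; I3 complete
c10: R6←I2; R0←I3
c11: I4 dispatched to LSU
c12: I4 operands ready
c13: I4 complete
c14: R0←I4
c15: I5 dispatched to LSU
c16: I5 operands ready; I6 dispatched to SHIFT
c17: I5 complete
c18: R2←I5
c19: I6 operands ready
c20: I6 complete
c21: R5←I6
c22: I7 dispatched to SHIFT
c23: I7 operands ready
c24: I7 complete
c25: R0←I7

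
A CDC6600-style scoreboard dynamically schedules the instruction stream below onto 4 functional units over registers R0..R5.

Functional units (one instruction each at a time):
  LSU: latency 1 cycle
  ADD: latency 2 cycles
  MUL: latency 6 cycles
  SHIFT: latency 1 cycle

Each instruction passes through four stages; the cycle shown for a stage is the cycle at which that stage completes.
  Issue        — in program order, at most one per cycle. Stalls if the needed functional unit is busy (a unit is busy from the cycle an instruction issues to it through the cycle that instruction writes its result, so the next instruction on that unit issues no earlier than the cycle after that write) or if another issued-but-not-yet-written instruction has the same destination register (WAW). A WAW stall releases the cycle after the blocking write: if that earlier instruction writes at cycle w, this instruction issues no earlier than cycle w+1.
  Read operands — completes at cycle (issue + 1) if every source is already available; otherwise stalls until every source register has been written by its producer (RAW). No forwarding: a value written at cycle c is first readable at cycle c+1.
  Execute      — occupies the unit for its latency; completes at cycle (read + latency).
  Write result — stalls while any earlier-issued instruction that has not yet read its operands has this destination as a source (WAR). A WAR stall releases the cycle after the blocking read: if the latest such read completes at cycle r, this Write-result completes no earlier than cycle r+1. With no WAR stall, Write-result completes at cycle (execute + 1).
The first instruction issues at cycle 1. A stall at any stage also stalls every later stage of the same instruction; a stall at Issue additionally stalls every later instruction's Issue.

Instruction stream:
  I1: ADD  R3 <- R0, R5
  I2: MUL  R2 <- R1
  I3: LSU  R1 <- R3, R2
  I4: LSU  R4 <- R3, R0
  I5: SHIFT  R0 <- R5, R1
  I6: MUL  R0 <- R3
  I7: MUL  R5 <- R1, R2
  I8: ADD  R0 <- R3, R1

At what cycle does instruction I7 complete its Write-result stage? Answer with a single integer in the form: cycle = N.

  I1 | 1 | 2 | 4 | 5
  I2 | 2 | 3 | 9 | 10
  I3 | 3 | 11 | 12 | 13   RAW R2: wait I2 write@10
  I4 | 14 | 15 | 16 | 17   struct: LSU busy until I3 writes@13
  I5 | 15 | 16 | 17 | 18
  I6 | 19 | 20 | 26 | 27   WAW R0: wait I5 write@18
  I7 | 28 | 29 | 35 | 36   struct: MUL busy until I6 writes@27
  I8 | 29 | 30 | 32 | 33

cycle = 36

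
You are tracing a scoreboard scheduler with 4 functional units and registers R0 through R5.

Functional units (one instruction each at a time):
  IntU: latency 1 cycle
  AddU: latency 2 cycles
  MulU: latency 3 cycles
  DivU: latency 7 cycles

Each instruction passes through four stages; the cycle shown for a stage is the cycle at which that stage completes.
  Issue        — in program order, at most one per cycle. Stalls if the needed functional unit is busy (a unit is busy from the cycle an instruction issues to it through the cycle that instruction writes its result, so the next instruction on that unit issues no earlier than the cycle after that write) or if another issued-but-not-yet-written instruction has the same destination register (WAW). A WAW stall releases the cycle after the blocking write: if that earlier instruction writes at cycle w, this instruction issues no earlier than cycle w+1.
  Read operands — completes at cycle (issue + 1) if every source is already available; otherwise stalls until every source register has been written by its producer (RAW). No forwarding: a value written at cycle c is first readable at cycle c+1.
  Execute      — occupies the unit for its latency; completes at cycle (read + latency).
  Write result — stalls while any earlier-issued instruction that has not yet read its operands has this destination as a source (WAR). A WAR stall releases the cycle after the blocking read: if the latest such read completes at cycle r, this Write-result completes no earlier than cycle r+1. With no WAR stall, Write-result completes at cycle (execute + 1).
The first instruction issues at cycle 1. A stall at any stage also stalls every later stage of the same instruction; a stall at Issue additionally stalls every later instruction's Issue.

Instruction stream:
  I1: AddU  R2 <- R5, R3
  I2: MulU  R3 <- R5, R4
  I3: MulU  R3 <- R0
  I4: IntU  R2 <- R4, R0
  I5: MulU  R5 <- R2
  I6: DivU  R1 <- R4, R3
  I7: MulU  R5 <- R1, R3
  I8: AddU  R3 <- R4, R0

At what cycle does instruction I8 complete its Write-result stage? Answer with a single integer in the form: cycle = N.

cycle = 26

c1: I1 issues→AddU
c2: I1 reads | I2 issues→MulU
c3: I2 reads
c4: I1 exec-done
c5: I1 writes R2
c6: I2 exec-done
c7: I2 writes R3
c8: I3 issues→MulU
c9: I3 reads | I4 issues→IntU
c10: I4 reads
c11: I4 exec-done
c12: I3 exec-done | I4 writes R2
c13: I3 writes R3
c14: I5 issues→MulU
c15: I5 reads | I6 issues→DivU
c16: I6 reads
c18: I5 exec-done
c19: I5 writes R5
c20: I7 issues→MulU
c21: I8 issues→AddU
c22: I8 reads
c23: I6 exec-done
c24: I6 writes R1 | I8 exec-done
c25: I7 reads
c26: I8 writes R3
c28: I7 exec-done
c29: I7 writes R5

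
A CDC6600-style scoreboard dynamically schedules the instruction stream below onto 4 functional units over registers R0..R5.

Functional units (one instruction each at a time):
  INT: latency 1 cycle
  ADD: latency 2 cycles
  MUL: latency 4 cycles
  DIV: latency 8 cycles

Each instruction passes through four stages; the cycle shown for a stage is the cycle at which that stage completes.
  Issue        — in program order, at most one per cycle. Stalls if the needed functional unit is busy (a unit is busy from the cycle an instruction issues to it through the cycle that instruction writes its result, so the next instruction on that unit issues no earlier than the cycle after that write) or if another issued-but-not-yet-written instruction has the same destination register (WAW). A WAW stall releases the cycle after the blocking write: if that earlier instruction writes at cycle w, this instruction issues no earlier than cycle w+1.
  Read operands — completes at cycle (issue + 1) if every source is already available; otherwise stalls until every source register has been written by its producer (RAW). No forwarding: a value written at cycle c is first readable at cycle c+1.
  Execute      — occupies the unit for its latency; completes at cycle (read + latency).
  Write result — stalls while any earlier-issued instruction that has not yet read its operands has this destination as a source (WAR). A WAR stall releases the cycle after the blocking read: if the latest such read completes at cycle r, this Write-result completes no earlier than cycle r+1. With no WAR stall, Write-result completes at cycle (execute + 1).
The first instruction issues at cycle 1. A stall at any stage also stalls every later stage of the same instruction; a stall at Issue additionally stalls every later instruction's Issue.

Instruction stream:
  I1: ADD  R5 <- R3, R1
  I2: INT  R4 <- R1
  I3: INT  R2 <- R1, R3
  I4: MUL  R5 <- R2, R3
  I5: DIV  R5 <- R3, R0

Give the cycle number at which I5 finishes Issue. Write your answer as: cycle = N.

cycle = 16

cycle 1: I1 dispatched to ADD
cycle 2: I1 operands ready, I2 dispatched to INT
cycle 3: I2 operands ready
cycle 4: I1 complete, I2 complete
cycle 5: R5←I1, R4←I2
cycle 6: I3 dispatched to INT
cycle 7: I3 operands ready, I4 dispatched to MUL
cycle 8: I3 complete
cycle 9: R2←I3
cycle 10: I4 operands ready
cycle 14: I4 complete
cycle 15: R5←I4
cycle 16: I5 dispatched to DIV
cycle 17: I5 operands ready
cycle 25: I5 complete
cycle 26: R5←I5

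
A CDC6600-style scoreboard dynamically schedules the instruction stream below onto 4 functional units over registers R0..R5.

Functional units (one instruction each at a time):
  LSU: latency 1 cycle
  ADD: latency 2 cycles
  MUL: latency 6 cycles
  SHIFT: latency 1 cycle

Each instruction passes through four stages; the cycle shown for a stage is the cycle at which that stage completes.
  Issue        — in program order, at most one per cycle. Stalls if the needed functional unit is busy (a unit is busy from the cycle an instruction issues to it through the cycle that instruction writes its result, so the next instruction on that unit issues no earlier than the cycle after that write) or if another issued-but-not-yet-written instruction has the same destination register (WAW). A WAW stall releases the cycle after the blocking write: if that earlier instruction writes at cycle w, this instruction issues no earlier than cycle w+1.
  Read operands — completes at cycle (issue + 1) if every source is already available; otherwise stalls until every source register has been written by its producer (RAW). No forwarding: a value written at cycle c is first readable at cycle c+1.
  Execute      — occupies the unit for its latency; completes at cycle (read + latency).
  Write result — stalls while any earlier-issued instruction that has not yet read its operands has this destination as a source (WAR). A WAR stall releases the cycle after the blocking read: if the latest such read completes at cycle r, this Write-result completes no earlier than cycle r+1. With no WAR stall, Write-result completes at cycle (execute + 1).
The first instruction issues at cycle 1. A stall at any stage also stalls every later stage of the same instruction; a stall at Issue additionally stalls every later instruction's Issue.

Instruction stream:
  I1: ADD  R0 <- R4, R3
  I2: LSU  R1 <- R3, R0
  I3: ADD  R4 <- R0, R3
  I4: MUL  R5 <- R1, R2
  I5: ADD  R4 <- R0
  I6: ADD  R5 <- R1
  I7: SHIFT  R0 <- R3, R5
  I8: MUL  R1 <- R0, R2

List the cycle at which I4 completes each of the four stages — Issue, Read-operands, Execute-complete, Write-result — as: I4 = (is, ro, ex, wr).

I4 = (7, 9, 15, 16)

[1] I1→ADD
[2] I1 RO · I2→LSU
[4] I1 EX
[5] I1 WR R0
[6] I2 RO · I3→ADD
[7] I2 EX · I3 RO · I4→MUL
[8] I2 WR R1
[9] I3 EX · I4 RO
[10] I3 WR R4
[11] I5→ADD
[12] I5 RO
[14] I5 EX
[15] I4 EX · I5 WR R4
[16] I4 WR R5
[17] I6→ADD
[18] I6 RO · I7→SHIFT
[19] I8→MUL
[20] I6 EX
[21] I6 WR R5
[22] I7 RO
[23] I7 EX
[24] I7 WR R0
[25] I8 RO
[31] I8 EX
[32] I8 WR R1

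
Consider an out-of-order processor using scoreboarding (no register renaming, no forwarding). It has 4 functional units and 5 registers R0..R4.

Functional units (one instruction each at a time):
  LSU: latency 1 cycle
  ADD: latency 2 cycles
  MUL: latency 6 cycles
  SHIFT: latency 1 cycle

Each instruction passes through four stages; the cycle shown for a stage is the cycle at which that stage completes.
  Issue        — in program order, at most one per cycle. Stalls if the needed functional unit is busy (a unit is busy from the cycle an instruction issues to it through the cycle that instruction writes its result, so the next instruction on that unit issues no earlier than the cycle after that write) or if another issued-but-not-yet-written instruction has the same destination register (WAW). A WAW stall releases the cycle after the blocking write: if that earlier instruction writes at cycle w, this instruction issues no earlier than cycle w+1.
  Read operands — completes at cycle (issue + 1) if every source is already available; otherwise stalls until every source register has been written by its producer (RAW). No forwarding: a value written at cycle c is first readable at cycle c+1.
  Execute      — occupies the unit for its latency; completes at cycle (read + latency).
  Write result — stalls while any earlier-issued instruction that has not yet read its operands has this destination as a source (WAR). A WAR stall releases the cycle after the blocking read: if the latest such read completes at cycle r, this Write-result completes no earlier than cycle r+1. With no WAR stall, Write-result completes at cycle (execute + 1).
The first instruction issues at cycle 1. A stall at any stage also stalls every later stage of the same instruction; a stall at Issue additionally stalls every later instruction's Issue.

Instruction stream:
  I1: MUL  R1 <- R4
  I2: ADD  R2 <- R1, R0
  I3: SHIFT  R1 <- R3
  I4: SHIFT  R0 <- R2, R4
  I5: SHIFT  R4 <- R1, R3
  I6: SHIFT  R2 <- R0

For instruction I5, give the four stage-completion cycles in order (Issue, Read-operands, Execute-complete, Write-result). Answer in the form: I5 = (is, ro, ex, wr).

I5 = (18, 19, 20, 21)

[I1] 1/2/8/9
[I2] 2/10/12/13  (RAW R1: wait I1 write@9)
[I3] 10/11/12/13  (WAW R1: wait I1 write@9)
[I4] 14/15/16/17  (struct: SHIFT busy until I3 writes@13)
[I5] 18/19/20/21  (struct: SHIFT busy until I4 writes@17)
[I6] 22/23/24/25  (struct: SHIFT busy until I5 writes@21)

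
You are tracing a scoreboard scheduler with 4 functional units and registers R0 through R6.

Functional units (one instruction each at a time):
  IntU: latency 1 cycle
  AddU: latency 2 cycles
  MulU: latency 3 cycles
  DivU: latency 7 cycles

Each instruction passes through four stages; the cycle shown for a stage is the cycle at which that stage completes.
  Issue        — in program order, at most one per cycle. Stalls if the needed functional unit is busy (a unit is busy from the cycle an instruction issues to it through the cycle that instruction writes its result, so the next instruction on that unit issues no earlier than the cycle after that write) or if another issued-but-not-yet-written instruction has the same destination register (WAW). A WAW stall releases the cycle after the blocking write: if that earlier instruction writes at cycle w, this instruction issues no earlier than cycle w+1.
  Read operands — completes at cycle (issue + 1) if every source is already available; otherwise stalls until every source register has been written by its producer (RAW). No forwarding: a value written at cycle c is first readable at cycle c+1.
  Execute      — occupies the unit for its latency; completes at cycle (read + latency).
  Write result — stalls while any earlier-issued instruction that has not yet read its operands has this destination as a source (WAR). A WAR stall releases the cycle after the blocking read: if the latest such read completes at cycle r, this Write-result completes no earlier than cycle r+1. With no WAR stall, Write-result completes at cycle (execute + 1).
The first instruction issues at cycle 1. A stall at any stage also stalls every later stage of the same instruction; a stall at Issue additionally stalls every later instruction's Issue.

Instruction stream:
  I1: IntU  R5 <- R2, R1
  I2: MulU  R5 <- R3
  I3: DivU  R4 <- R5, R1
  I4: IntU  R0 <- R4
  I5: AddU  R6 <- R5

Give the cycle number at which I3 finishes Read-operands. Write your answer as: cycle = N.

cycle = 11

I1: IS=1 RO=2 EX=3 WR=4
I2: IS=5 RO=6 EX=9 WR=10  [WAW R5: wait I1 write@4]
I3: IS=6 RO=11 EX=18 WR=19  [RAW R5: wait I2 write@10]
I4: IS=7 RO=20 EX=21 WR=22  [RAW R4: wait I3 write@19]
I5: IS=8 RO=11 EX=13 WR=14  [RAW R5: wait I2 write@10]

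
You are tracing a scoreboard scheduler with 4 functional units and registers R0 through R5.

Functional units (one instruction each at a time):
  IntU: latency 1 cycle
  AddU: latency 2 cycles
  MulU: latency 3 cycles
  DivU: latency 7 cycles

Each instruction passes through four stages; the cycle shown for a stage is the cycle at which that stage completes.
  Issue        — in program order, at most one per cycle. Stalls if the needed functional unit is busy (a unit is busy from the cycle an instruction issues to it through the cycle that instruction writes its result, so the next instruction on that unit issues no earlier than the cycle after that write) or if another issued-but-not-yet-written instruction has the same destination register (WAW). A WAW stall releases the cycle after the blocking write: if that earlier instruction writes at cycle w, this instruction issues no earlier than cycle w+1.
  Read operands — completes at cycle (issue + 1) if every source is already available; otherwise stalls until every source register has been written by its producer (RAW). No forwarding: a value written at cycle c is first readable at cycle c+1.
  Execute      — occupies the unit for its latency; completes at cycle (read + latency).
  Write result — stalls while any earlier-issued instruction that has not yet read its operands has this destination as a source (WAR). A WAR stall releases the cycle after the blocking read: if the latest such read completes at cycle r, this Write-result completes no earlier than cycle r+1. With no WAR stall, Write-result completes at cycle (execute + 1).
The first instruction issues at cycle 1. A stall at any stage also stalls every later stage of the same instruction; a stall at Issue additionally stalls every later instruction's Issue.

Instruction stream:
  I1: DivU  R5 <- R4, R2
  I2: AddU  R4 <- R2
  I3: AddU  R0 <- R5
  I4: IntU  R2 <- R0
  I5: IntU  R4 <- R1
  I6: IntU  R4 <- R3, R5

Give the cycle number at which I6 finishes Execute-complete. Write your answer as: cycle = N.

[I1] 1/2/9/10
[I2] 2/3/5/6
[I3] 7/11/13/14  (struct: AddU busy until I2 writes@6; RAW R5: wait I1 write@10)
[I4] 8/15/16/17  (RAW R0: wait I3 write@14)
[I5] 18/19/20/21  (struct: IntU busy until I4 writes@17)
[I6] 22/23/24/25  (struct: IntU busy until I5 writes@21)

cycle = 24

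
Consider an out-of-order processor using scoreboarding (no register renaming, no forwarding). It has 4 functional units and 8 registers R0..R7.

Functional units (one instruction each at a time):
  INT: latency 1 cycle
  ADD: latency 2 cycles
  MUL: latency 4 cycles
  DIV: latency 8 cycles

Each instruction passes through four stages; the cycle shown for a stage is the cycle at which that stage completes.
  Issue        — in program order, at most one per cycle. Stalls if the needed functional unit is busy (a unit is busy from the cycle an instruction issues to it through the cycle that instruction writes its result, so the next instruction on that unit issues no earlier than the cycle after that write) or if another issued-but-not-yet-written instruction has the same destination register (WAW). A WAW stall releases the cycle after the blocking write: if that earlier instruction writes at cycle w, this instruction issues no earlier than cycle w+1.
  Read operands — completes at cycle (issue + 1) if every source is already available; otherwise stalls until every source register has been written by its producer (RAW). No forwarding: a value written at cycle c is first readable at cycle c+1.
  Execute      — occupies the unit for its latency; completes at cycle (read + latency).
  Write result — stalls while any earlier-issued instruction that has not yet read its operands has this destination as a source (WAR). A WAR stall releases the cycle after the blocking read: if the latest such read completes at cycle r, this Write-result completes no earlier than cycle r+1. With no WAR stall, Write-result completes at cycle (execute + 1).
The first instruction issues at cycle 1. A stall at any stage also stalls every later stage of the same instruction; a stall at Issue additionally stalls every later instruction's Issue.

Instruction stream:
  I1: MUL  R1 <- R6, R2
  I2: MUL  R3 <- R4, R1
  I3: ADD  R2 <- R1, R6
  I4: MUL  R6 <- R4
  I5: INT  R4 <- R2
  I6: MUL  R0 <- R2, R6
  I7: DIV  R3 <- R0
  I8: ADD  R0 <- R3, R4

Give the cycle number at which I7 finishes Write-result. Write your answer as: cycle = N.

I1  is:1  ro:2  ex:6  wr:7
I2  is:8  ro:9  ex:13  wr:14  — struct: MUL busy until I1 writes@7
I3  is:9  ro:10  ex:12  wr:13
I4  is:15  ro:16  ex:20  wr:21  — struct: MUL busy until I2 writes@14
I5  is:16  ro:17  ex:18  wr:19
I6  is:22  ro:23  ex:27  wr:28  — struct: MUL busy until I4 writes@21
I7  is:23  ro:29  ex:37  wr:38  — RAW R0: wait I6 write@28
I8  is:29  ro:39  ex:41  wr:42  — WAW R0: wait I6 write@28, RAW R3: wait I7 write@38

cycle = 38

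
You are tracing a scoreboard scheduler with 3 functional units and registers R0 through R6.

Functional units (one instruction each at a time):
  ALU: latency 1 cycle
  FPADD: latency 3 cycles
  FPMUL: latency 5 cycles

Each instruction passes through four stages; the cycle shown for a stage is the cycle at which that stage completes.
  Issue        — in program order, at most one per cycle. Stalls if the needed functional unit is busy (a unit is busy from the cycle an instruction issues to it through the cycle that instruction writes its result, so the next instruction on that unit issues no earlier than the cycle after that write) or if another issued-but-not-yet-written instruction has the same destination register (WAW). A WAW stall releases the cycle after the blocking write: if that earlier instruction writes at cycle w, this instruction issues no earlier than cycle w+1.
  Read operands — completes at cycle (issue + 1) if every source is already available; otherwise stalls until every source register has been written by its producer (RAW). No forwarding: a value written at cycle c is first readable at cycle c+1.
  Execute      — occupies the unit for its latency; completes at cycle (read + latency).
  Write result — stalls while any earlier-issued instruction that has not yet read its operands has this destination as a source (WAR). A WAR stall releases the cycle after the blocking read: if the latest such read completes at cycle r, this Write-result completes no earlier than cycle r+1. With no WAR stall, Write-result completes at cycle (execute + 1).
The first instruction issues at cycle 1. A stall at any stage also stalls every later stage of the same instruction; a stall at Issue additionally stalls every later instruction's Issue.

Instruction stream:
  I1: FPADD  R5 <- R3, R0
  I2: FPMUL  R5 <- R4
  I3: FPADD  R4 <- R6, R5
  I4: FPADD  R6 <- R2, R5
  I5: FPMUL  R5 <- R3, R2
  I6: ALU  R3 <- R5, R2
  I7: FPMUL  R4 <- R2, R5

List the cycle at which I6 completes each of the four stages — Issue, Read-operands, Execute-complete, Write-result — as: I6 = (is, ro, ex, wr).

I6 = (22, 29, 30, 31)

c1: I1 dispatched to FPADD
c2: I1 operands ready
c5: I1 complete
c6: R5←I1
c7: I2 dispatched to FPMUL
c8: I2 operands ready · I3 dispatched to FPADD
c13: I2 complete
c14: R5←I2
c15: I3 operands ready
c18: I3 complete
c19: R4←I3
c20: I4 dispatched to FPADD
c21: I4 operands ready · I5 dispatched to FPMUL
c22: I5 operands ready · I6 dispatched to ALU
c24: I4 complete
c25: R6←I4
c27: I5 complete
c28: R5←I5
c29: I6 operands ready · I7 dispatched to FPMUL
c30: I6 complete · I7 operands ready
c31: R3←I6
c35: I7 complete
c36: R4←I7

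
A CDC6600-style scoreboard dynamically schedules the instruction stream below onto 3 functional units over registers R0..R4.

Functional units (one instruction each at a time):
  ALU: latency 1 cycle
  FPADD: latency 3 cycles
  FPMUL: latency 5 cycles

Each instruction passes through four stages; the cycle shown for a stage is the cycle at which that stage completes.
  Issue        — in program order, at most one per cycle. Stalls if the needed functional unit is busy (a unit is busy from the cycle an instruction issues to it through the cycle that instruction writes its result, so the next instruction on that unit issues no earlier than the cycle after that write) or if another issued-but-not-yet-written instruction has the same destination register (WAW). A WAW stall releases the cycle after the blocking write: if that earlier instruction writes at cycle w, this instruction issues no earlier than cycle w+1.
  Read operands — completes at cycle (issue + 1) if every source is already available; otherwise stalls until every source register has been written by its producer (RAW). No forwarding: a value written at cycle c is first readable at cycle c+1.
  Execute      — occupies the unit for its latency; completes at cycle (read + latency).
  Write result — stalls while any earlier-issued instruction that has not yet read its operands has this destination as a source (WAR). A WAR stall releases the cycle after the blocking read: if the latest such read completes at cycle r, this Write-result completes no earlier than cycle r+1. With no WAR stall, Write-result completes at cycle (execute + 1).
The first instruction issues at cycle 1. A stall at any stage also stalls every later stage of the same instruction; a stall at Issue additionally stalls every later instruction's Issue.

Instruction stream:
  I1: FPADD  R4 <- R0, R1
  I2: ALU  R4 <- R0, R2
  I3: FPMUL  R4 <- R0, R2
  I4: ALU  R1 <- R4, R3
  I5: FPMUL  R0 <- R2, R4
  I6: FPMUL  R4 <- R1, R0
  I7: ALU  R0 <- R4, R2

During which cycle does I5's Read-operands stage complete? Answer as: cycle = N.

cycle = 20

  I1 | 1 | 2 | 5 | 6
  I2 | 7 | 8 | 9 | 10   WAW R4: wait I1 write@6
  I3 | 11 | 12 | 17 | 18   WAW R4: wait I2 write@10
  I4 | 12 | 19 | 20 | 21   RAW R4: wait I3 write@18
  I5 | 19 | 20 | 25 | 26   struct: FPMUL busy until I3 writes@18
  I6 | 27 | 28 | 33 | 34   struct: FPMUL busy until I5 writes@26
  I7 | 28 | 35 | 36 | 37   RAW R4: wait I6 write@34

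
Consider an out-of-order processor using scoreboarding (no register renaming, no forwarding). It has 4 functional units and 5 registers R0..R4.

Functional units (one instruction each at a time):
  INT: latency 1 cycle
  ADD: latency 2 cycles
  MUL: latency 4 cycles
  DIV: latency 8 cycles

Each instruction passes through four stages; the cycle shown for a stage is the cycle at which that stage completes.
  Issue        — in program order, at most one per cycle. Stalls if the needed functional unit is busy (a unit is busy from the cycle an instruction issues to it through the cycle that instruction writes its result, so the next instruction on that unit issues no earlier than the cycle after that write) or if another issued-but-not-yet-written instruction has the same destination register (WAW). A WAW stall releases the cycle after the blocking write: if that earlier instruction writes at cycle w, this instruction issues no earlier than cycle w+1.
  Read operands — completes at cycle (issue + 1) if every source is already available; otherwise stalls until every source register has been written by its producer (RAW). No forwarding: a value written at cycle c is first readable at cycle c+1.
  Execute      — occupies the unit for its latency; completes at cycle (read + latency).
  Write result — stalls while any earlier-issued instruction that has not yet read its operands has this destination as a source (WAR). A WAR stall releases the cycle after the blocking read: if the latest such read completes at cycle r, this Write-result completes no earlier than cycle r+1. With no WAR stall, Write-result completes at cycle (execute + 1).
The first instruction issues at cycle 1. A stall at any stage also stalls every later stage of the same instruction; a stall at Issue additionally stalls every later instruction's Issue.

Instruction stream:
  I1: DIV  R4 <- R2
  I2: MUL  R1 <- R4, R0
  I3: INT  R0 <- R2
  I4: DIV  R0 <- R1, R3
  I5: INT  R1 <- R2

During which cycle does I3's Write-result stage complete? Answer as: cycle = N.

[I1] 1/2/10/11
[I2] 2/12/16/17  (RAW R4: wait I1 write@11)
[I3] 3/4/5/13  (WAR R0: wait I2 read@12)
[I4] 14/18/26/27  (WAW R0: wait I3 write@13; RAW R1: wait I2 write@17)
[I5] 18/19/20/21  (WAW R1: wait I2 write@17)

cycle = 13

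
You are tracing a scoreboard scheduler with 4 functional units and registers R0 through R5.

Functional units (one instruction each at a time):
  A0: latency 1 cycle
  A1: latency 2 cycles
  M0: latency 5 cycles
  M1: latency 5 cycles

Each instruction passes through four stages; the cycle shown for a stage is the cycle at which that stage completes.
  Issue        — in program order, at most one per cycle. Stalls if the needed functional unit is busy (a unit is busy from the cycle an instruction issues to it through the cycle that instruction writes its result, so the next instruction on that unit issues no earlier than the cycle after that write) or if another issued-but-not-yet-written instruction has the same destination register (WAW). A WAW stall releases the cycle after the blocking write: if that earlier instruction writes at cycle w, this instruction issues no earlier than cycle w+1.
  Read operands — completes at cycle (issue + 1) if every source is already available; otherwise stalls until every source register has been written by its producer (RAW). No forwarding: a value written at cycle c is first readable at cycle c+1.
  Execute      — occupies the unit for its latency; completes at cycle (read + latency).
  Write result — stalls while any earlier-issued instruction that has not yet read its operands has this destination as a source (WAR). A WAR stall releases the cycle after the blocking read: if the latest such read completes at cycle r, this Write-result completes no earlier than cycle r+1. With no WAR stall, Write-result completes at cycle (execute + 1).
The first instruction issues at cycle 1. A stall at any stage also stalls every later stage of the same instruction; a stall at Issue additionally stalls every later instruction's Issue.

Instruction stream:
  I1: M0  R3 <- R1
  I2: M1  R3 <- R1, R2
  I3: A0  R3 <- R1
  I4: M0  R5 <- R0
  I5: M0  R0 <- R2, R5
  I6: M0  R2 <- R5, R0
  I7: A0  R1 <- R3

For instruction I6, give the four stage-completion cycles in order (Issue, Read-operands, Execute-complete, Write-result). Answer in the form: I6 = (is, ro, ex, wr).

I6 = (34, 35, 40, 41)

[I1] 1/2/7/8
[I2] 9/10/15/16  (WAW R3: wait I1 write@8)
[I3] 17/18/19/20  (WAW R3: wait I2 write@16)
[I4] 18/19/24/25
[I5] 26/27/32/33  (struct: M0 busy until I4 writes@25)
[I6] 34/35/40/41  (struct: M0 busy until I5 writes@33)
[I7] 35/36/37/38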